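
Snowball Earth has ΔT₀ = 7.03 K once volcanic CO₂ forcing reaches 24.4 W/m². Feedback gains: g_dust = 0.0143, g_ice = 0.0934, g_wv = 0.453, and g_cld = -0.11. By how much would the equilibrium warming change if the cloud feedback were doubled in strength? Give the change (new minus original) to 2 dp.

Original: g = 0.4507, ΔT = 7.03/(1−0.4507) = 12.7981 K.
With doubled cloud: g' = 0.3407, ΔT' = 7.03/(1−0.3407) = 10.6628 K.
Change = 10.6628 − 12.7981 = -2.14 K.

-2.14 K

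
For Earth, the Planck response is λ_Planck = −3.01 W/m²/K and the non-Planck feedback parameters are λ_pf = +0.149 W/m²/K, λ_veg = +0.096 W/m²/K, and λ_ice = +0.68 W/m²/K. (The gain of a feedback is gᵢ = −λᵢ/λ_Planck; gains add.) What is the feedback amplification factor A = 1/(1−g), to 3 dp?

1.444

Convert to gains: g_pf = 0.149/3.01 = 0.0495; g_veg = 0.096/3.01 = 0.03189; g_ice = 0.68/3.01 = 0.2259.
Total gain g = 0.30729.
A = 1/(1 − 0.30729) = 1.444.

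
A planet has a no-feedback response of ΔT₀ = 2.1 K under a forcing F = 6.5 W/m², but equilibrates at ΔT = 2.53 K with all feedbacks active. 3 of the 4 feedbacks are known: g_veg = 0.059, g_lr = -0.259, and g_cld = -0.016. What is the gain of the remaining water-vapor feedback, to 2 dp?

Amplification A = ΔT/ΔT₀ = 2.53/2.1 = 1.205.
Total gain g = 1 − 1/A = 1 − 1/1.205 = 0.1701.
Known gains sum to 0.059 − 0.259 − 0.016 = -0.216.
g_wv = 0.1701 + 0.216 = 0.39.

0.39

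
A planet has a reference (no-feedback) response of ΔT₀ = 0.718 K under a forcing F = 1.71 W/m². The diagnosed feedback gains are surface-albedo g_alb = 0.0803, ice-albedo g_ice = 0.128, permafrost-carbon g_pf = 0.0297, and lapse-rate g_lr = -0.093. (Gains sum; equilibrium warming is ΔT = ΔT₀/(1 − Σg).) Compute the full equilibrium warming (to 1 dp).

0.8 K

Total gain g = 0.0803 + 0.128 + 0.0297 − 0.093 = 0.145.
Amplification A = 1/(1 − 0.145) = 1.17.
ΔT = 0.718 × 1.17 = 0.8 K.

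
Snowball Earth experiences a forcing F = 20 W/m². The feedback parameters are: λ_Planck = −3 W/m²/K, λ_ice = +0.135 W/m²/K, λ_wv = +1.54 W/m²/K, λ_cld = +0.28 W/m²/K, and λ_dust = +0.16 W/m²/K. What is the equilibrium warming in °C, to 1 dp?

22.6 °C

Net feedback parameter λ = (−3) + (+0.135) + (+1.54) + (+0.28) + (+0.16) = -0.885 W/m²/K.
ΔT = −F/λ = −20/(-0.885) = 22.6 °C.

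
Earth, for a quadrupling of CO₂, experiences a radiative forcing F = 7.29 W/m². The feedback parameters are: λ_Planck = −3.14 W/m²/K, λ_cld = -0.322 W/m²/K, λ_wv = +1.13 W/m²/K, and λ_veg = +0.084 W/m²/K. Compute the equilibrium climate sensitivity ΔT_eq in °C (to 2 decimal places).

Net feedback parameter λ = (−3.14) + (-0.322) + (+1.13) + (+0.084) = -2.248 W/m²/K.
ΔT = −F/λ = −7.29/(-2.248) = 3.24 °C.

3.24 °C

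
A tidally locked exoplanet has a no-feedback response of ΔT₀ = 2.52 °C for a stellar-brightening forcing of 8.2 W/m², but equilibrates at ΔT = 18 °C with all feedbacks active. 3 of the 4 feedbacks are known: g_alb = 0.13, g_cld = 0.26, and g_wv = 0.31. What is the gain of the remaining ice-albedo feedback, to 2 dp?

0.16

Amplification A = ΔT/ΔT₀ = 18/2.52 = 7.143.
Total gain g = 1 − 1/A = 1 − 1/7.143 = 0.86.
Known gains sum to 0.13 + 0.26 + 0.31 = 0.7.
g_ice = 0.86 − 0.7 = 0.16.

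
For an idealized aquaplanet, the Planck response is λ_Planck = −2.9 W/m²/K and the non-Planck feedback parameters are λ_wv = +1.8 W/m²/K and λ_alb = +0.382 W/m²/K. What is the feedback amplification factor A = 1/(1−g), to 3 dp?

Convert to gains: g_wv = 1.8/2.9 = 0.6207; g_alb = 0.382/2.9 = 0.1317.
Total gain g = 0.7524.
A = 1/(1 − 0.7524) = 4.039.

4.039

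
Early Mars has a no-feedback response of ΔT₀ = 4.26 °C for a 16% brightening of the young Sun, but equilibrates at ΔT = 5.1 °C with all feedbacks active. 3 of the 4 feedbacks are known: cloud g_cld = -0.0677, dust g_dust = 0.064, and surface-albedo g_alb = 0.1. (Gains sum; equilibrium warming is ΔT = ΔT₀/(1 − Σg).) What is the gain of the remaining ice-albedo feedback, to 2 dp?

0.07

Amplification A = ΔT/ΔT₀ = 5.1/4.26 = 1.197.
Total gain g = 1 − 1/A = 1 − 1/1.197 = 0.1646.
Known gains sum to -0.0677 + 0.064 + 0.1 = 0.0963.
g_ice = 0.1646 − 0.0963 = 0.07.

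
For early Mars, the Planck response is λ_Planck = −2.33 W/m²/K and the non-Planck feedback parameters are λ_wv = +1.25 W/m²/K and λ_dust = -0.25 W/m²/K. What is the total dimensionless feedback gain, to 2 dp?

Convert to gains: g_wv = 1.25/2.33 = 0.5365; g_dust = -0.25/2.33 = -0.1073.
Total gain g = 0.4292.

0.43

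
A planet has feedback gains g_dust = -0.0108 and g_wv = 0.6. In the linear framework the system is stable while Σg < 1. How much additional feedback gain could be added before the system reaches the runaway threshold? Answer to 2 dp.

0.41

Current total gain = -0.0108 + 0.6 = 0.5892.
Margin to runaway = 1 − 0.5892 = 0.41.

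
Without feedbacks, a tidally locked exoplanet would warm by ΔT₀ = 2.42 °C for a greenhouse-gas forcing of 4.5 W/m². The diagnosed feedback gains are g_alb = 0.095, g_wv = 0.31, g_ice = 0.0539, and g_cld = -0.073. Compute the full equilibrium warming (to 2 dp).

Total gain g = 0.095 + 0.31 + 0.0539 − 0.073 = 0.3859.
Amplification A = 1/(1 − 0.3859) = 1.628.
ΔT = 2.42 × 1.628 = 3.94 °C.

3.94 °C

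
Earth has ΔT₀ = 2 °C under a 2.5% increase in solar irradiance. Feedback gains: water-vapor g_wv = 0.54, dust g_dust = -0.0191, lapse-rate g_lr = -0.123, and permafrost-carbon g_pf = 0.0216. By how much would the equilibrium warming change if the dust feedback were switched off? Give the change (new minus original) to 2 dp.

0.12 °C

Original: g = 0.4195, ΔT = 2/(1−0.4195) = 3.4453 °C.
Without dust: g' = 0.4386, ΔT' = 2/(1−0.4386) = 3.5625 °C.
Change = 3.5625 − 3.4453 = 0.12 °C.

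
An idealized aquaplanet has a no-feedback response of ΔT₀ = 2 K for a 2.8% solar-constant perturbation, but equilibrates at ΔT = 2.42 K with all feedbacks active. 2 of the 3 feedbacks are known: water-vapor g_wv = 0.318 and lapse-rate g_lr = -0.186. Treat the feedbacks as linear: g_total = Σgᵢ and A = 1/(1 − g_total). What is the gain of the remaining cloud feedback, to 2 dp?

Amplification A = ΔT/ΔT₀ = 2.42/2 = 1.21.
Total gain g = 1 − 1/A = 1 − 1/1.21 = 0.1736.
Known gains sum to 0.318 − 0.186 = 0.132.
g_cld = 0.1736 − 0.132 = 0.04.

0.04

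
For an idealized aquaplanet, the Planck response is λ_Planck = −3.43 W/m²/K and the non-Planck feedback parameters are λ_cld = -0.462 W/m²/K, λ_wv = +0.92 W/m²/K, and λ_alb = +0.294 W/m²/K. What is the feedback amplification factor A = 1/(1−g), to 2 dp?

1.28

Convert to gains: g_cld = -0.462/3.43 = -0.1347; g_wv = 0.92/3.43 = 0.2682; g_alb = 0.294/3.43 = 0.08571.
Total gain g = 0.21921.
A = 1/(1 − 0.21921) = 1.28.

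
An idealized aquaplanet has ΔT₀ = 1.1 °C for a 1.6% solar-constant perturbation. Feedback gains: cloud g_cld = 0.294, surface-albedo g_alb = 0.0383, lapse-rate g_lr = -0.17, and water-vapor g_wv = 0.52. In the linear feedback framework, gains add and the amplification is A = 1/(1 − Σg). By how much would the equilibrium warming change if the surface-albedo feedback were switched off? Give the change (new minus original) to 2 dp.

-0.37 °C

Original: g = 0.6823, ΔT = 1.1/(1−0.6823) = 3.4624 °C.
Without surface-albedo: g' = 0.644, ΔT' = 1.1/(1−0.644) = 3.0899 °C.
Change = 3.0899 − 3.4624 = -0.37 °C.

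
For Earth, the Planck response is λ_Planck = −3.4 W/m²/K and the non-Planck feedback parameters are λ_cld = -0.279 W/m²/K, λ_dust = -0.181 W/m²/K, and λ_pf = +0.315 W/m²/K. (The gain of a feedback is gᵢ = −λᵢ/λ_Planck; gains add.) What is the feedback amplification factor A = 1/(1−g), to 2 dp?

0.96

Convert to gains: g_cld = -0.279/3.4 = -0.08206; g_dust = -0.181/3.4 = -0.05324; g_pf = 0.315/3.4 = 0.09265.
Total gain g = -0.04265.
A = 1/(1 + 0.04265) = 0.96.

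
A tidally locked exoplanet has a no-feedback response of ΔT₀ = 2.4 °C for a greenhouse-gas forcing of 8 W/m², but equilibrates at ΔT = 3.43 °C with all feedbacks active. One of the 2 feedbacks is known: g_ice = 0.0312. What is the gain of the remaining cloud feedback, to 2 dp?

Amplification A = ΔT/ΔT₀ = 3.43/2.4 = 1.429.
Total gain g = 1 − 1/A = 1 − 1/1.429 = 0.3002.
The known gain is 0.0312.
g_cld = 0.3002 − 0.0312 = 0.27.

0.27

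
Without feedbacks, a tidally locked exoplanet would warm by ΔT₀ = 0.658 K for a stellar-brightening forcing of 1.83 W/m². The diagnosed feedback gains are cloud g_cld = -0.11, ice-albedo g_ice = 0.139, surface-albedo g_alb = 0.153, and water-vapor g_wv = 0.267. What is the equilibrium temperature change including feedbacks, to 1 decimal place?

1.2 K

Total gain g = -0.11 + 0.139 + 0.153 + 0.267 = 0.449.
Amplification A = 1/(1 − 0.449) = 1.815.
ΔT = 0.658 × 1.815 = 1.2 K.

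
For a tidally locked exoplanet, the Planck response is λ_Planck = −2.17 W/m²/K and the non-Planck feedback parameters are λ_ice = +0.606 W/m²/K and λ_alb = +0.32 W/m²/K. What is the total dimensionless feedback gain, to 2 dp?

Convert to gains: g_ice = 0.606/2.17 = 0.2793; g_alb = 0.32/2.17 = 0.1475.
Total gain g = 0.4268.

0.43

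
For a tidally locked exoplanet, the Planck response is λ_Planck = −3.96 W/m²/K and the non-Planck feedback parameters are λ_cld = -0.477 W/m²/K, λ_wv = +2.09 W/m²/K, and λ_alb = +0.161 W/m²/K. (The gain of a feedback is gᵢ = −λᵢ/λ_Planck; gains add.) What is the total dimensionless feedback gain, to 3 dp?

0.448

Convert to gains: g_cld = -0.477/3.96 = -0.1205; g_wv = 2.09/3.96 = 0.5278; g_alb = 0.161/3.96 = 0.04066.
Total gain g = 0.44796.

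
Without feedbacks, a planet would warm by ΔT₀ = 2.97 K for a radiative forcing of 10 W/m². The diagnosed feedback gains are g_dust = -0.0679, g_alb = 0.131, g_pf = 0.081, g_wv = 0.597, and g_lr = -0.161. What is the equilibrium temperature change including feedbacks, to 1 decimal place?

7.1 K

Total gain g = -0.0679 + 0.131 + 0.081 + 0.597 − 0.161 = 0.5801.
Amplification A = 1/(1 − 0.5801) = 2.382.
ΔT = 2.97 × 2.382 = 7.1 K.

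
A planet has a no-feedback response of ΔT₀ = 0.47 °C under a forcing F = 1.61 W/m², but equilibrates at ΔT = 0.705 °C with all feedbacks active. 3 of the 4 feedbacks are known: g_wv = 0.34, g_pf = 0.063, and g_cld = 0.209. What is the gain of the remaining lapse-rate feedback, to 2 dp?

Amplification A = ΔT/ΔT₀ = 0.705/0.47 = 1.5.
Total gain g = 1 − 1/A = 1 − 1/1.5 = 0.3333.
Known gains sum to 0.34 + 0.063 + 0.209 = 0.612.
g_lr = 0.3333 − 0.612 = -0.28.

-0.28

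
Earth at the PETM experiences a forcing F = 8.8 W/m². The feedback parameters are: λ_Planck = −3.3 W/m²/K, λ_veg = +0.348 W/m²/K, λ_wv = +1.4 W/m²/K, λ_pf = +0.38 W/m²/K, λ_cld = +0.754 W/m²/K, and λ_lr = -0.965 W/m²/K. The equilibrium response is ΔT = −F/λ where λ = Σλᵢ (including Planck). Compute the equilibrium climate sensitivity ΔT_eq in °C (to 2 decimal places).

Net feedback parameter λ = (−3.3) + (+0.348) + (+1.4) + (+0.38) + (+0.754) + (-0.965) = -1.383 W/m²/K.
ΔT = −F/λ = −8.8/(-1.383) = 6.36 °C.

6.36 °C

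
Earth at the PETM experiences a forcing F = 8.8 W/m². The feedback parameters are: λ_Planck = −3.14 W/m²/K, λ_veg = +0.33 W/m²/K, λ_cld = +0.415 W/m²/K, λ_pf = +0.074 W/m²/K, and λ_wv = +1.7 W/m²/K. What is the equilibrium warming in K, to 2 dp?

14.17 K

Net feedback parameter λ = (−3.14) + (+0.33) + (+0.415) + (+0.074) + (+1.7) = -0.621 W/m²/K.
ΔT = −F/λ = −8.8/(-0.621) = 14.17 K.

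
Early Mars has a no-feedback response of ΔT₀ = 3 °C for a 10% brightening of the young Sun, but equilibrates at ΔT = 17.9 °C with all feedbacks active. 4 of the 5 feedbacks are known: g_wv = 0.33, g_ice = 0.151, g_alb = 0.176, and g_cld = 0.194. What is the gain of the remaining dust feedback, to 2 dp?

-0.02

Amplification A = ΔT/ΔT₀ = 17.9/3 = 5.967.
Total gain g = 1 − 1/A = 1 − 1/5.967 = 0.8324.
Known gains sum to 0.33 + 0.151 + 0.176 + 0.194 = 0.851.
g_dust = 0.8324 − 0.851 = -0.02.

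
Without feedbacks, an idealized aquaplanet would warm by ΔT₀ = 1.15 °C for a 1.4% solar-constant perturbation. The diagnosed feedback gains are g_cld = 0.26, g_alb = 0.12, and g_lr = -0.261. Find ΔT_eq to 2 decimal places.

Total gain g = 0.26 + 0.12 − 0.261 = 0.119.
Amplification A = 1/(1 − 0.119) = 1.135.
ΔT = 1.15 × 1.135 = 1.31 °C.

1.31 °C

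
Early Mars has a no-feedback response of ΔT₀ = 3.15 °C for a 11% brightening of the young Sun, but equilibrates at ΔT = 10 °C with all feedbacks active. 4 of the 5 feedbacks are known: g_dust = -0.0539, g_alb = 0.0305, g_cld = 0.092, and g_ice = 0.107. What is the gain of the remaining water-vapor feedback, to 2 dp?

0.51

Amplification A = ΔT/ΔT₀ = 10/3.15 = 3.175.
Total gain g = 1 − 1/A = 1 − 1/3.175 = 0.685.
Known gains sum to -0.0539 + 0.0305 + 0.092 + 0.107 = 0.1756.
g_wv = 0.685 − 0.1756 = 0.51.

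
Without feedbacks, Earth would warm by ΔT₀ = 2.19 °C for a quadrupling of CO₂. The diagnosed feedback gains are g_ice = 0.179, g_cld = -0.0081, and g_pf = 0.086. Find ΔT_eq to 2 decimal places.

2.95 °C

Total gain g = 0.179 − 0.0081 + 0.086 = 0.2569.
Amplification A = 1/(1 − 0.2569) = 1.346.
ΔT = 2.19 × 1.346 = 2.95 °C.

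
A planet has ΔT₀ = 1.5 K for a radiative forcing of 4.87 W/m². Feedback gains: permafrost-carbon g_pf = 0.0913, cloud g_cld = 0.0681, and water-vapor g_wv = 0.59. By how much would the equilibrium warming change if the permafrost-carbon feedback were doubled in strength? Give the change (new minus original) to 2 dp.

Original: g = 0.7494, ΔT = 1.5/(1−0.7494) = 5.9856 K.
With doubled permafrost-carbon: g' = 0.8407, ΔT' = 1.5/(1−0.8407) = 9.4162 K.
Change = 9.4162 − 5.9856 = 3.43 K.

3.43 K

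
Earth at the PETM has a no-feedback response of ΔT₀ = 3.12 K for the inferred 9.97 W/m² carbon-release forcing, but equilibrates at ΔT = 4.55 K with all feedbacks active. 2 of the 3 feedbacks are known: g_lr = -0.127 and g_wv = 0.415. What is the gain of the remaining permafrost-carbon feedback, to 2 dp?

0.03

Amplification A = ΔT/ΔT₀ = 4.55/3.12 = 1.458.
Total gain g = 1 − 1/A = 1 − 1/1.458 = 0.3141.
Known gains sum to -0.127 + 0.415 = 0.288.
g_pf = 0.3141 − 0.288 = 0.03.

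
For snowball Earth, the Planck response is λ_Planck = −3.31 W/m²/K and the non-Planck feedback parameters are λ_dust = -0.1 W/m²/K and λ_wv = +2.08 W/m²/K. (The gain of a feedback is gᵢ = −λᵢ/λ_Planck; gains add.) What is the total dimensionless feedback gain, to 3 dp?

Convert to gains: g_dust = -0.1/3.31 = -0.03021; g_wv = 2.08/3.31 = 0.6284.
Total gain g = 0.59819.

0.598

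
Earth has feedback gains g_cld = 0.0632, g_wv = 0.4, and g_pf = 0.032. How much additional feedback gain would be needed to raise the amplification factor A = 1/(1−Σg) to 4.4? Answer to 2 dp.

0.28

Current total gain = 0.4952.
Target gain for A = 4.4: g* = 1 − 1/4.4 = 0.7727.
Additional gain needed = 0.7727 − 0.4952 = 0.28.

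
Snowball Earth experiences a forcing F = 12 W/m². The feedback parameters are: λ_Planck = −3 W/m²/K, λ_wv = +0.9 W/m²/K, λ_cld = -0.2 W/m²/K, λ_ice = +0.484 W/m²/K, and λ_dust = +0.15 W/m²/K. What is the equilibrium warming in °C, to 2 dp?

Net feedback parameter λ = (−3) + (+0.9) + (-0.2) + (+0.484) + (+0.15) = -1.666 W/m²/K.
ΔT = −F/λ = −12/(-1.666) = 7.20 °C.

7.20 °C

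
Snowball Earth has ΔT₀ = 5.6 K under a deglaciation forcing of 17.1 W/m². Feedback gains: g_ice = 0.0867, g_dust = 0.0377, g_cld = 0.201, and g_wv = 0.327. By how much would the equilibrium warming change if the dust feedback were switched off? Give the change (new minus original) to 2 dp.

-1.58 K

Original: g = 0.6524, ΔT = 5.6/(1−0.6524) = 16.1105 K.
Without dust: g' = 0.6147, ΔT' = 5.6/(1−0.6147) = 14.5341 K.
Change = 14.5341 − 16.1105 = -1.58 K.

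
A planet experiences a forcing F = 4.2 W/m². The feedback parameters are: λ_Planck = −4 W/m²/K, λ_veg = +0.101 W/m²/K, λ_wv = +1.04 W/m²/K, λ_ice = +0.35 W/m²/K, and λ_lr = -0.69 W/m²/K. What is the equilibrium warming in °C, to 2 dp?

1.31 °C

Net feedback parameter λ = (−4) + (+0.101) + (+1.04) + (+0.35) + (-0.69) = -3.199 W/m²/K.
ΔT = −F/λ = −4.2/(-3.199) = 1.31 °C.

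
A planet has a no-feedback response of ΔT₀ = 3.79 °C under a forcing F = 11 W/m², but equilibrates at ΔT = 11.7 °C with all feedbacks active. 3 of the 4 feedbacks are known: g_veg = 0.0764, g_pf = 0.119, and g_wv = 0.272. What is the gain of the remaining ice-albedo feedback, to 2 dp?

Amplification A = ΔT/ΔT₀ = 11.7/3.79 = 3.087.
Total gain g = 1 − 1/A = 1 − 1/3.087 = 0.6761.
Known gains sum to 0.0764 + 0.119 + 0.272 = 0.4674.
g_ice = 0.6761 − 0.4674 = 0.21.

0.21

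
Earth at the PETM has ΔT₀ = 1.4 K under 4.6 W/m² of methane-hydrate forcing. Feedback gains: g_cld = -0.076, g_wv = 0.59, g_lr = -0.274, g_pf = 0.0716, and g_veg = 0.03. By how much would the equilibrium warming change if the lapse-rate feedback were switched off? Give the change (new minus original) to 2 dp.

1.52 K

Original: g = 0.3416, ΔT = 1.4/(1−0.3416) = 2.1264 K.
Without lapse-rate: g' = 0.6156, ΔT' = 1.4/(1−0.6156) = 3.6420 K.
Change = 3.6420 − 2.1264 = 1.52 K.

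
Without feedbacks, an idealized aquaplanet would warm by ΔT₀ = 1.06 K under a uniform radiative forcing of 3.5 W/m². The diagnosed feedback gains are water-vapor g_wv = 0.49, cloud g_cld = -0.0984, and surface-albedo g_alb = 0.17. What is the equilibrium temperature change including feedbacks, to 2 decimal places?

Total gain g = 0.49 − 0.0984 + 0.17 = 0.5616.
Amplification A = 1/(1 − 0.5616) = 2.281.
ΔT = 1.06 × 2.281 = 2.42 K.

2.42 K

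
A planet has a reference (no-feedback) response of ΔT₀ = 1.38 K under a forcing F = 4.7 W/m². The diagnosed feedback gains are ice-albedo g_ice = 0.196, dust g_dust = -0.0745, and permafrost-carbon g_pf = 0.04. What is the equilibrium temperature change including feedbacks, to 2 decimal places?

1.65 K

Total gain g = 0.196 − 0.0745 + 0.04 = 0.1615.
Amplification A = 1/(1 − 0.1615) = 1.193.
ΔT = 1.38 × 1.193 = 1.65 K.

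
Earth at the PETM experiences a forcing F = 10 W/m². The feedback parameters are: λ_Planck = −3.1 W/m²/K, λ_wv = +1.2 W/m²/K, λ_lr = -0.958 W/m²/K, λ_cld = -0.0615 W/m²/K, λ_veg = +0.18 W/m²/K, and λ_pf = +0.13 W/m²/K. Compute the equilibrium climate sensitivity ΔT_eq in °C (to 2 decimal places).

Net feedback parameter λ = (−3.1) + (+1.2) + (-0.958) + (-0.0615) + (+0.18) + (+0.13) = -2.6095 W/m²/K.
ΔT = −F/λ = −10/(-2.6095) = 3.83 °C.

3.83 °C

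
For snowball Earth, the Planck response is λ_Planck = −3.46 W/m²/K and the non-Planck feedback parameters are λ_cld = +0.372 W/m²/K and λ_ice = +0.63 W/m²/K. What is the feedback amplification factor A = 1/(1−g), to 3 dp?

Convert to gains: g_cld = 0.372/3.46 = 0.1075; g_ice = 0.63/3.46 = 0.1821.
Total gain g = 0.2896.
A = 1/(1 − 0.2896) = 1.408.

1.408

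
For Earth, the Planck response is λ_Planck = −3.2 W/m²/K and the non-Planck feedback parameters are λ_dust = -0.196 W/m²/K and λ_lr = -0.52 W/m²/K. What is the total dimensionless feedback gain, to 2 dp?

Convert to gains: g_dust = -0.196/3.2 = -0.06125; g_lr = -0.52/3.2 = -0.1625.
Total gain g = -0.22375.

-0.22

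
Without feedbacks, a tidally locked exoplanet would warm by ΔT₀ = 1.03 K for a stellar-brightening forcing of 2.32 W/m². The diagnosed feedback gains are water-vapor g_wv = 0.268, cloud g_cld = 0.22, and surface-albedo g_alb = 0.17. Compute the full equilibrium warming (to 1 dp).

3.0 K

Total gain g = 0.268 + 0.22 + 0.17 = 0.658.
Amplification A = 1/(1 − 0.658) = 2.924.
ΔT = 1.03 × 2.924 = 3.0 K.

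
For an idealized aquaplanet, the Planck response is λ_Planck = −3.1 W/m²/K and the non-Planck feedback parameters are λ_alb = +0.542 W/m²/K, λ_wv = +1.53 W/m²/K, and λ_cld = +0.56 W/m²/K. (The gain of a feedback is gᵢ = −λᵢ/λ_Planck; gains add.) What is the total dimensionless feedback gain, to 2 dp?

0.85

Convert to gains: g_alb = 0.542/3.1 = 0.1748; g_wv = 1.53/3.1 = 0.4935; g_cld = 0.56/3.1 = 0.1806.
Total gain g = 0.8489.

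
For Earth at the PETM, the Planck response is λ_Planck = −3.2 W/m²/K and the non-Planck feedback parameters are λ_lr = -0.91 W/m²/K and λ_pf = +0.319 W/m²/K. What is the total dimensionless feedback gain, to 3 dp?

-0.185

Convert to gains: g_lr = -0.91/3.2 = -0.2844; g_pf = 0.319/3.2 = 0.09969.
Total gain g = -0.18471.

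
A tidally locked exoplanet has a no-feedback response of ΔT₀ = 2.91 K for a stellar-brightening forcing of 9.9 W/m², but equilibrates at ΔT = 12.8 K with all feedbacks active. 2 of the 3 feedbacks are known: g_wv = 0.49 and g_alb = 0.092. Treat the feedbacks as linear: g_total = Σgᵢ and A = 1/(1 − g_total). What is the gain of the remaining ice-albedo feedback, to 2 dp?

0.19

Amplification A = ΔT/ΔT₀ = 12.8/2.91 = 4.399.
Total gain g = 1 − 1/A = 1 − 1/4.399 = 0.7727.
Known gains sum to 0.49 + 0.092 = 0.582.
g_ice = 0.7727 − 0.582 = 0.19.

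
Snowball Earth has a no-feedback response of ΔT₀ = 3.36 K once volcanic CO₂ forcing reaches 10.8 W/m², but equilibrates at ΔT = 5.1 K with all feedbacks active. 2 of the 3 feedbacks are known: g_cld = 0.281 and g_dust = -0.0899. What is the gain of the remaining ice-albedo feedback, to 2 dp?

0.15

Amplification A = ΔT/ΔT₀ = 5.1/3.36 = 1.518.
Total gain g = 1 − 1/A = 1 − 1/1.518 = 0.3412.
Known gains sum to 0.281 − 0.0899 = 0.1911.
g_ice = 0.3412 − 0.1911 = 0.15.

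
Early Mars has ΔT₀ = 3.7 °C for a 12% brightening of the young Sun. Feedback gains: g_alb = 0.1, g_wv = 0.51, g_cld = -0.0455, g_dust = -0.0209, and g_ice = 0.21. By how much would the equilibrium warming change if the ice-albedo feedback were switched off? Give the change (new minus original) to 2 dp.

Original: g = 0.7536, ΔT = 3.7/(1−0.7536) = 15.0162 °C.
Without ice-albedo: g' = 0.5436, ΔT' = 3.7/(1−0.5436) = 8.1069 °C.
Change = 8.1069 − 15.0162 = -6.91 °C.

-6.91 °C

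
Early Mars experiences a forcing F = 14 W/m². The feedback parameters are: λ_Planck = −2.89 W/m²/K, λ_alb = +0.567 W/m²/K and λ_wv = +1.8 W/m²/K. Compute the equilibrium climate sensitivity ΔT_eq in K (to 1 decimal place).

Net feedback parameter λ = (−2.89) + (+0.567) + (+1.8) = -0.523 W/m²/K.
ΔT = −F/λ = −14/(-0.523) = 26.8 K.

26.8 K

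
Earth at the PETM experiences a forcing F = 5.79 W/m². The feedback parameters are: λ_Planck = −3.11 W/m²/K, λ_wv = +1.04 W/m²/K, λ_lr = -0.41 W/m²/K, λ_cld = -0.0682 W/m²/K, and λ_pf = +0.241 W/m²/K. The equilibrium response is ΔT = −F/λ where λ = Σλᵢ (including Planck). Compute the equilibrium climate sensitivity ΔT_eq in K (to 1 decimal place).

Net feedback parameter λ = (−3.11) + (+1.04) + (-0.41) + (-0.0682) + (+0.241) = -2.3072 W/m²/K.
ΔT = −F/λ = −5.79/(-2.3072) = 2.5 K.

2.5 K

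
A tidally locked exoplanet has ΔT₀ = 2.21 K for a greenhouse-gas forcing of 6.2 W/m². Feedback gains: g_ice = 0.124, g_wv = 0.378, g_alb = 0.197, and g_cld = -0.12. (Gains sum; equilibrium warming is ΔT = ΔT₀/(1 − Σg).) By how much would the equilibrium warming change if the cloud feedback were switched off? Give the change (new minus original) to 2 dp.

Original: g = 0.579, ΔT = 2.21/(1−0.579) = 5.2494 K.
Without cloud: g' = 0.699, ΔT' = 2.21/(1−0.699) = 7.3422 K.
Change = 7.3422 − 5.2494 = 2.09 K.

2.09 K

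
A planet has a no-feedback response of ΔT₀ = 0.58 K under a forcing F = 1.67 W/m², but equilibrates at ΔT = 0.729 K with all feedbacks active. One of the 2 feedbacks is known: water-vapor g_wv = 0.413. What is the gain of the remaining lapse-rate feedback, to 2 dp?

Amplification A = ΔT/ΔT₀ = 0.729/0.58 = 1.257.
Total gain g = 1 − 1/A = 1 − 1/1.257 = 0.2045.
The known gain is 0.413.
g_lr = 0.2045 − 0.413 = -0.21.

-0.21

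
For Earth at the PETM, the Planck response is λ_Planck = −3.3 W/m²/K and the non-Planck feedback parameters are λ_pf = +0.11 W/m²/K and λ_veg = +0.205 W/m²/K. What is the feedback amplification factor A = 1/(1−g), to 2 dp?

1.11

Convert to gains: g_pf = 0.11/3.3 = 0.03333; g_veg = 0.205/3.3 = 0.06212.
Total gain g = 0.09545.
A = 1/(1 − 0.09545) = 1.11.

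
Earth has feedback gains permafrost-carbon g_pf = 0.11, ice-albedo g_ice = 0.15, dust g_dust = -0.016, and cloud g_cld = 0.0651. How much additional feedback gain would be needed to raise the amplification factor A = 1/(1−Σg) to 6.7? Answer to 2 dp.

Current total gain = 0.3091.
Target gain for A = 6.7: g* = 1 − 1/6.7 = 0.8507.
Additional gain needed = 0.8507 − 0.3091 = 0.54.

0.54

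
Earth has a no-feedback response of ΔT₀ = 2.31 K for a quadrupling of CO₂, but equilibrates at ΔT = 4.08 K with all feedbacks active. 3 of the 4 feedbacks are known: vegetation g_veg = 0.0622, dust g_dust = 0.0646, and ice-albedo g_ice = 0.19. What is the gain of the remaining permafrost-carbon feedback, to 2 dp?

0.12

Amplification A = ΔT/ΔT₀ = 4.08/2.31 = 1.766.
Total gain g = 1 − 1/A = 1 − 1/1.766 = 0.4337.
Known gains sum to 0.0622 + 0.0646 + 0.19 = 0.3168.
g_pf = 0.4337 − 0.3168 = 0.12.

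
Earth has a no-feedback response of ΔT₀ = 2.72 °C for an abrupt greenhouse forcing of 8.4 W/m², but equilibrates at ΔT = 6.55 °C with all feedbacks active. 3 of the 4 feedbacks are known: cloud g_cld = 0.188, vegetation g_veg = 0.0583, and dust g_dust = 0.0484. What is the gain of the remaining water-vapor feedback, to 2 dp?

Amplification A = ΔT/ΔT₀ = 6.55/2.72 = 2.408.
Total gain g = 1 − 1/A = 1 − 1/2.408 = 0.5847.
Known gains sum to 0.188 + 0.0583 + 0.0484 = 0.2947.
g_wv = 0.5847 − 0.2947 = 0.29.

0.29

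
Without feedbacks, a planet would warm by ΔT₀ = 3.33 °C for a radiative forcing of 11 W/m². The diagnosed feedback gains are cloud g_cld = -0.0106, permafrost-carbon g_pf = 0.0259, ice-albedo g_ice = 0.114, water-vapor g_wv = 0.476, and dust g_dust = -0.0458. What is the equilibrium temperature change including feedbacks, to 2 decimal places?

Total gain g = -0.0106 + 0.0259 + 0.114 + 0.476 − 0.0458 = 0.5595.
Amplification A = 1/(1 − 0.5595) = 2.27.
ΔT = 3.33 × 2.27 = 7.56 °C.

7.56 °C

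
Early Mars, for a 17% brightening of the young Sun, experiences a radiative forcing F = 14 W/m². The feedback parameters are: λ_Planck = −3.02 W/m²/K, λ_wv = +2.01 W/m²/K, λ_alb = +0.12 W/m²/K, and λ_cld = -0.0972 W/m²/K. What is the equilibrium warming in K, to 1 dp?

14.2 K

Net feedback parameter λ = (−3.02) + (+2.01) + (+0.12) + (-0.0972) = -0.9872 W/m²/K.
ΔT = −F/λ = −14/(-0.9872) = 14.2 K.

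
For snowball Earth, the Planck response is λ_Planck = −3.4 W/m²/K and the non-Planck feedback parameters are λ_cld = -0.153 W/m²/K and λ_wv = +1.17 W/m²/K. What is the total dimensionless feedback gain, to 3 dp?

0.299

Convert to gains: g_cld = -0.153/3.4 = -0.045; g_wv = 1.17/3.4 = 0.3441.
Total gain g = 0.2991.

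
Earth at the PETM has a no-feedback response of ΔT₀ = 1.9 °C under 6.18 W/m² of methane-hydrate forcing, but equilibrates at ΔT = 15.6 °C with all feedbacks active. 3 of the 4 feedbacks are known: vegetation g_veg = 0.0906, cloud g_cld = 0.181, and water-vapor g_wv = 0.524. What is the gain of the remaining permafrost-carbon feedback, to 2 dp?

Amplification A = ΔT/ΔT₀ = 15.6/1.9 = 8.211.
Total gain g = 1 − 1/A = 1 − 1/8.211 = 0.8782.
Known gains sum to 0.0906 + 0.181 + 0.524 = 0.7956.
g_pf = 0.8782 − 0.7956 = 0.08.

0.08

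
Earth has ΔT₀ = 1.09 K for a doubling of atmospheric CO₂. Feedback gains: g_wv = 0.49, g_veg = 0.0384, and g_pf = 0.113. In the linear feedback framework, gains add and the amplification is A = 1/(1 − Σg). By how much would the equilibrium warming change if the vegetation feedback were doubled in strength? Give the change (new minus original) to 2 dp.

Original: g = 0.6414, ΔT = 1.09/(1−0.6414) = 3.0396 K.
With doubled vegetation: g' = 0.6798, ΔT' = 1.09/(1−0.6798) = 3.4041 K.
Change = 3.4041 − 3.0396 = 0.36 K.

0.36 K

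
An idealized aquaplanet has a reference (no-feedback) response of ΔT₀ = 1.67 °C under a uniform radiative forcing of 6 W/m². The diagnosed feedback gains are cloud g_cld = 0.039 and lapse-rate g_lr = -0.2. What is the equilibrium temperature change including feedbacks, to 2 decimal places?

Total gain g = 0.039 − 0.2 = -0.161.
Amplification A = 1/(1 + 0.161) = 0.8613.
ΔT = 1.67 × 0.8613 = 1.44 °C.

1.44 °C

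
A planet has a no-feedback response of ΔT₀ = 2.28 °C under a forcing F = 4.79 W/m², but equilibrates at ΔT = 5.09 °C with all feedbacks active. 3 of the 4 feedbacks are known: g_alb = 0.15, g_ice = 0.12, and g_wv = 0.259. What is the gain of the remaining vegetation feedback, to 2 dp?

Amplification A = ΔT/ΔT₀ = 5.09/2.28 = 2.232.
Total gain g = 1 − 1/A = 1 − 1/2.232 = 0.552.
Known gains sum to 0.15 + 0.12 + 0.259 = 0.529.
g_veg = 0.552 − 0.529 = 0.02.

0.02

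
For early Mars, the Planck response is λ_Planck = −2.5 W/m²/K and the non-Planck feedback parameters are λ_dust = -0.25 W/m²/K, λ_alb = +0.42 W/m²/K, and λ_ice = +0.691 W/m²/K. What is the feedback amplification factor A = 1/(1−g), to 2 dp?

1.53

Convert to gains: g_dust = -0.25/2.5 = -0.1; g_alb = 0.42/2.5 = 0.168; g_ice = 0.691/2.5 = 0.2764.
Total gain g = 0.3444.
A = 1/(1 − 0.3444) = 1.53.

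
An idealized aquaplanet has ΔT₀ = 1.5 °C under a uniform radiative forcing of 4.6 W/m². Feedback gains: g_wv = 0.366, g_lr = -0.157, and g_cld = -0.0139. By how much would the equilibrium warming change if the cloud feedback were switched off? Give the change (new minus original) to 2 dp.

0.03 °C

Original: g = 0.1951, ΔT = 1.5/(1−0.1951) = 1.8636 °C.
Without cloud: g' = 0.209, ΔT' = 1.5/(1−0.209) = 1.8963 °C.
Change = 1.8963 − 1.8636 = 0.03 °C.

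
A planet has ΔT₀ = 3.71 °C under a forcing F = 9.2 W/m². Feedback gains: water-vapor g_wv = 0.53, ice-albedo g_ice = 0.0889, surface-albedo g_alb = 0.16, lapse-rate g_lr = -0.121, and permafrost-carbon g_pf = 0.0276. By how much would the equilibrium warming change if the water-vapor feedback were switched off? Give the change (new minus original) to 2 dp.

-7.40 °C

Original: g = 0.6855, ΔT = 3.71/(1−0.6855) = 11.7965 °C.
Without water-vapor: g' = 0.1555, ΔT' = 3.71/(1−0.1555) = 4.3931 °C.
Change = 4.3931 − 11.7965 = -7.40 °C.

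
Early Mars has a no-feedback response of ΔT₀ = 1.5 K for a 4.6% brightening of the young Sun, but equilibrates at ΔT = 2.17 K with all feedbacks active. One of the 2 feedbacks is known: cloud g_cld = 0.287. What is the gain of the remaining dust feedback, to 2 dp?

Amplification A = ΔT/ΔT₀ = 2.17/1.5 = 1.447.
Total gain g = 1 − 1/A = 1 − 1/1.447 = 0.3089.
The known gain is 0.287.
g_dust = 0.3089 − 0.287 = 0.02.

0.02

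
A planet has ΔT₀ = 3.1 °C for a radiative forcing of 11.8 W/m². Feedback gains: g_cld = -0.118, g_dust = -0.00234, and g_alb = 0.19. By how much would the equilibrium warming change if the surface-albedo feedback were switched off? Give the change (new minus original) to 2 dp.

Original: g = 0.06966, ΔT = 3.1/(1−0.06966) = 3.3321 °C.
Without surface-albedo: g' = -0.12034, ΔT' = 3.1/(1+0.12034) = 2.7670 °C.
Change = 2.7670 − 3.3321 = -0.57 °C.

-0.57 °C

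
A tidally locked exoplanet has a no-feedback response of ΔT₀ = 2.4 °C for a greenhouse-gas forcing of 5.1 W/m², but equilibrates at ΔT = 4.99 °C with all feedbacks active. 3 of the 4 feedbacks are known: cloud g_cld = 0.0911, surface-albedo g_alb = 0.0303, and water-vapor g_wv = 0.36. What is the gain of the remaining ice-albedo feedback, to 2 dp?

0.04

Amplification A = ΔT/ΔT₀ = 4.99/2.4 = 2.079.
Total gain g = 1 − 1/A = 1 − 1/2.079 = 0.519.
Known gains sum to 0.0911 + 0.0303 + 0.36 = 0.4814.
g_ice = 0.519 − 0.4814 = 0.04.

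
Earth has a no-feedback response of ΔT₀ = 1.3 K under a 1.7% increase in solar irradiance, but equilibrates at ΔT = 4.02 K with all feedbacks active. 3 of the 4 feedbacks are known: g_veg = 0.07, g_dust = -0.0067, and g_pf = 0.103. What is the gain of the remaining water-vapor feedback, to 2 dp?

0.51

Amplification A = ΔT/ΔT₀ = 4.02/1.3 = 3.092.
Total gain g = 1 − 1/A = 1 − 1/3.092 = 0.6766.
Known gains sum to 0.07 − 0.0067 + 0.103 = 0.1663.
g_wv = 0.6766 − 0.1663 = 0.51.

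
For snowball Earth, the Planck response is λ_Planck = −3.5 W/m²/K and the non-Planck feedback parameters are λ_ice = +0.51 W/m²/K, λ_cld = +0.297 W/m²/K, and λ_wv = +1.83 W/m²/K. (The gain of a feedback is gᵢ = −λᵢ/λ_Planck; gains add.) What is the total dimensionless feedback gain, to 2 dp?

Convert to gains: g_ice = 0.51/3.5 = 0.1457; g_cld = 0.297/3.5 = 0.08486; g_wv = 1.83/3.5 = 0.5229.
Total gain g = 0.75346.

0.75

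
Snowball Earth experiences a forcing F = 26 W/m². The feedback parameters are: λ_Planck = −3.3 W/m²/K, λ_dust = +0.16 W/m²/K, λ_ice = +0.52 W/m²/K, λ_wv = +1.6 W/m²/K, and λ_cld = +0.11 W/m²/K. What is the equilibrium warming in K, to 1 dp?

28.6 K

Net feedback parameter λ = (−3.3) + (+0.16) + (+0.52) + (+1.6) + (+0.11) = -0.91 W/m²/K.
ΔT = −F/λ = −26/(-0.91) = 28.6 K.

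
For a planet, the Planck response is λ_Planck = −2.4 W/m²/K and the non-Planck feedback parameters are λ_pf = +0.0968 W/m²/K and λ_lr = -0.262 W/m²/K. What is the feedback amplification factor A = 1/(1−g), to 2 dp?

0.94

Convert to gains: g_pf = 0.0968/2.4 = 0.04033; g_lr = -0.262/2.4 = -0.1092.
Total gain g = -0.06887.
A = 1/(1 + 0.06887) = 0.94.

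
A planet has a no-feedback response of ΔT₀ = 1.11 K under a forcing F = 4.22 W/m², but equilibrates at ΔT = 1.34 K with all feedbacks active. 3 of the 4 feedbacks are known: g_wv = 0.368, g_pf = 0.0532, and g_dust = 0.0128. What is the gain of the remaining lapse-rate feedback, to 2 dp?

Amplification A = ΔT/ΔT₀ = 1.34/1.11 = 1.207.
Total gain g = 1 − 1/A = 1 − 1/1.207 = 0.1715.
Known gains sum to 0.368 + 0.0532 + 0.0128 = 0.434.
g_lr = 0.1715 − 0.434 = -0.26.

-0.26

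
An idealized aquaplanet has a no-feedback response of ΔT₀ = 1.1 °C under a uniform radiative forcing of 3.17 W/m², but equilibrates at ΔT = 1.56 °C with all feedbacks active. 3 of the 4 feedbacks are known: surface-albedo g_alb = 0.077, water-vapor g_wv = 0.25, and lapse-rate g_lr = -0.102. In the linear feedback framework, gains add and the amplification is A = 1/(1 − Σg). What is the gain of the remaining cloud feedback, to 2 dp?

0.07

Amplification A = ΔT/ΔT₀ = 1.56/1.1 = 1.418.
Total gain g = 1 − 1/A = 1 − 1/1.418 = 0.2948.
Known gains sum to 0.077 + 0.25 − 0.102 = 0.225.
g_cld = 0.2948 − 0.225 = 0.07.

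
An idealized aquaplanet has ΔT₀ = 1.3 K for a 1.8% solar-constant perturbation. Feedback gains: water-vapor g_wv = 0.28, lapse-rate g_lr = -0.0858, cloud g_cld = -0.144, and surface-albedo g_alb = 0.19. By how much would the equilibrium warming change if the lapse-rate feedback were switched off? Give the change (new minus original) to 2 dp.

Original: g = 0.2402, ΔT = 1.3/(1−0.2402) = 1.7110 K.
Without lapse-rate: g' = 0.326, ΔT' = 1.3/(1−0.326) = 1.9288 K.
Change = 1.9288 − 1.7110 = 0.22 K.

0.22 K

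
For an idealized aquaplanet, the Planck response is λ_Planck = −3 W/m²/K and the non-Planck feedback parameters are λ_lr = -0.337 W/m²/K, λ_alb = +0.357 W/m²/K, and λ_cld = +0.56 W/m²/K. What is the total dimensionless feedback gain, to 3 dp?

Convert to gains: g_lr = -0.337/3 = -0.1123; g_alb = 0.357/3 = 0.119; g_cld = 0.56/3 = 0.1867.
Total gain g = 0.1934.

0.193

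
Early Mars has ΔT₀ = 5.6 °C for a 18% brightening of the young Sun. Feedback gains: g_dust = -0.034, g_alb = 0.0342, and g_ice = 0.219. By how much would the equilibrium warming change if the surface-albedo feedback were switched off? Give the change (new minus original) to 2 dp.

-0.30 °C

Original: g = 0.2192, ΔT = 5.6/(1−0.2192) = 7.1721 °C.
Without surface-albedo: g' = 0.185, ΔT' = 5.6/(1−0.185) = 6.8712 °C.
Change = 6.8712 − 7.1721 = -0.30 °C.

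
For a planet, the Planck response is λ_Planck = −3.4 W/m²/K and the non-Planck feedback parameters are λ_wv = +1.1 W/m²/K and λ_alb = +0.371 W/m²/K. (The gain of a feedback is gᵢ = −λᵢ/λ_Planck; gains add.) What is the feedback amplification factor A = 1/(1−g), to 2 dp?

Convert to gains: g_wv = 1.1/3.4 = 0.3235; g_alb = 0.371/3.4 = 0.1091.
Total gain g = 0.4326.
A = 1/(1 − 0.4326) = 1.76.

1.76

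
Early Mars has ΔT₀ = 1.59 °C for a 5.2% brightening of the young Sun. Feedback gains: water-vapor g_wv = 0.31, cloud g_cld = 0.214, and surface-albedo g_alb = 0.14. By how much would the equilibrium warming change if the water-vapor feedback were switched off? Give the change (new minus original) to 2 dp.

Original: g = 0.664, ΔT = 1.59/(1−0.664) = 4.7321 °C.
Without water-vapor: g' = 0.354, ΔT' = 1.59/(1−0.354) = 2.4613 °C.
Change = 2.4613 − 4.7321 = -2.27 °C.

-2.27 °C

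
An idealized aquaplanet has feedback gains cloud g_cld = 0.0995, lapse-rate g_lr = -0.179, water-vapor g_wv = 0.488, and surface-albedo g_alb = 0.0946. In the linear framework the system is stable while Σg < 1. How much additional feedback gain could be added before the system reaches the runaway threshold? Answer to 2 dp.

0.50

Current total gain = 0.0995 − 0.179 + 0.488 + 0.0946 = 0.5031.
Margin to runaway = 1 − 0.5031 = 0.50.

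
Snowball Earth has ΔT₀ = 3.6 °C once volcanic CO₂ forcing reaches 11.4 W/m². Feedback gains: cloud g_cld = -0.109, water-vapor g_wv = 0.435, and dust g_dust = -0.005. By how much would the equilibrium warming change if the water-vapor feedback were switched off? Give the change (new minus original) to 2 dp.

Original: g = 0.321, ΔT = 3.6/(1−0.321) = 5.3019 °C.
Without water-vapor: g' = -0.114, ΔT' = 3.6/(1+0.114) = 3.2316 °C.
Change = 3.2316 − 5.3019 = -2.07 °C.

-2.07 °C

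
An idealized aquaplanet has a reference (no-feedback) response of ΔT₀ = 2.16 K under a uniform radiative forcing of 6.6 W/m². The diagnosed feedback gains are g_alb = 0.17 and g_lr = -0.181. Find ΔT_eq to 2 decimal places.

Total gain g = 0.17 − 0.181 = -0.011.
Amplification A = 1/(1 + 0.011) = 0.9891.
ΔT = 2.16 × 0.9891 = 2.14 K.

2.14 K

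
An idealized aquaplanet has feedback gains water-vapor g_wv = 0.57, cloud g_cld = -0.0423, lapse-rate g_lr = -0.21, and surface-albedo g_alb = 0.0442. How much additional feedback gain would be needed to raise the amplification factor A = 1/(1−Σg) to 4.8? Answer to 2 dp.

0.43

Current total gain = 0.3619.
Target gain for A = 4.8: g* = 1 − 1/4.8 = 0.7917.
Additional gain needed = 0.7917 − 0.3619 = 0.43.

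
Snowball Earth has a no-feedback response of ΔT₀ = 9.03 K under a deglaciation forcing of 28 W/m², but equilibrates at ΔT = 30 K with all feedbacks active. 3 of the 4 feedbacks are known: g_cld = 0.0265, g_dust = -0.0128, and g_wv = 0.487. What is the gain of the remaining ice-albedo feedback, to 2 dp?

Amplification A = ΔT/ΔT₀ = 30/9.03 = 3.322.
Total gain g = 1 − 1/A = 1 − 1/3.322 = 0.699.
Known gains sum to 0.0265 − 0.0128 + 0.487 = 0.5007.
g_ice = 0.699 − 0.5007 = 0.20.

0.20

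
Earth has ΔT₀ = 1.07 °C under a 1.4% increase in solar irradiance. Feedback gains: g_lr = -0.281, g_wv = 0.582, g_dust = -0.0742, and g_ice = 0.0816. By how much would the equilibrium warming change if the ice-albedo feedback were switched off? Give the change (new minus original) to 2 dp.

-0.16 °C

Original: g = 0.3084, ΔT = 1.07/(1−0.3084) = 1.5471 °C.
Without ice-albedo: g' = 0.2268, ΔT' = 1.07/(1−0.2268) = 1.3839 °C.
Change = 1.3839 − 1.5471 = -0.16 °C.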